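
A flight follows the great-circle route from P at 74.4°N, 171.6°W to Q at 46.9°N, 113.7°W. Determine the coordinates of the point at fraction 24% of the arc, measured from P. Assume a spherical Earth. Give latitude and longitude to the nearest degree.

Write both endpoints as unit vectors p₁, p₂ with components (cos φ cos λ, cos φ sin λ, sin φ).
The central angle between the endpoints is δ = arccos(p₁·p₂) ≈ 0.642 rad (36.8°).
Interpolate at f = 0.24 with slerp weights a = sin((1−f)δ)/sin δ ≈ 0.783, b = sin(fδ)/sin δ ≈ 0.256.
p = a·p₁ + b·p₂ ≈ (-0.279, -0.191, 0.941); φ = arcsin(p_z) ≈ 70.25°, λ = atan2(p_y, p_x) ≈ -145.56°.

≈ 70°N, 146°W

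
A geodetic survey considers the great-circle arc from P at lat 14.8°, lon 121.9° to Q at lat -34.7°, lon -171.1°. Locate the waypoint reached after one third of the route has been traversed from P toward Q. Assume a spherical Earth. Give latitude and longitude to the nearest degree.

≈ lat -3°, lon 142°

Convert each endpoint to a unit vector on the sphere (x = cos φ cos λ, y = cos φ sin λ, z = sin φ).
The central angle between the endpoints is δ = arccos(p₁·p₂) ≈ 1.405 rad (80.5°).
Interpolate at f = 1/3 with slerp weights a = sin((1−f)δ)/sin δ ≈ 0.817, b = sin(fδ)/sin δ ≈ 0.458.
p = a·p₁ + b·p₂ ≈ (-0.789, 0.612, -0.052); φ = arcsin(p_z) ≈ -2.97°, λ = atan2(p_y, p_x) ≈ 142.19°.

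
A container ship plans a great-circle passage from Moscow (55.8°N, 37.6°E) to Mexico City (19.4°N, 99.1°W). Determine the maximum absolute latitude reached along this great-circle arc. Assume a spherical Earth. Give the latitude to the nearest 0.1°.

≈ 68.5°N

The great circle lies in the plane with unit normal n̂ = (p₁ × p₂)/|p₁ × p₂|.
Here n̂_z ≈ -0.366; the vertex latitude is φ_max = arccos|n̂_z| ≈ 68.5°.
Check via Clairaut: cos φ_max = |cos φ₁| · sin C = cos(55.8°)·sin(40.6°) ≈ 0.366, again giving ≈ 68.5°.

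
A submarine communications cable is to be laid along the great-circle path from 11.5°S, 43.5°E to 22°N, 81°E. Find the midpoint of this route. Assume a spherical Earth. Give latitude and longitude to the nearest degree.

Write both endpoints as unit vectors p₁, p₂ with components (cos φ cos λ, cos φ sin λ, sin φ).
The central angle between the endpoints is δ = arccos(p₁·p₂) ≈ 0.868 rad (49.7°).
Interpolate at f = 1/2 with slerp weights a = sin((1−f)δ)/sin δ ≈ 0.551, b = sin(fδ)/sin δ ≈ 0.551.
p = a·p₁ + b·p₂ ≈ (0.472, 0.876, 0.097); φ = arcsin(p_z) ≈ 5.54°, λ = atan2(p_y, p_x) ≈ 61.71°.

≈ 6°N, 62°E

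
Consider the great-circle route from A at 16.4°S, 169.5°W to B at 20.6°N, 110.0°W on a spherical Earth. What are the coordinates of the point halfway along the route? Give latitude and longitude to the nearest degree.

From cos δ = sin φ₁ sin φ₂ + cos φ₁ cos φ₂ cos Δλ, the central angle is δ ≈ 1.206 rad (69.1°).
Interpolate at f = 1/2 with slerp weights a = sin((1−f)δ)/sin δ ≈ 0.607, b = sin(fδ)/sin δ ≈ 0.607.
p = a·p₁ + b·p₂ ≈ (-0.767, -0.640, 0.042); φ = arcsin(p_z) ≈ 2.42°, λ = atan2(p_y, p_x) ≈ -140.15°.

≈ 2°N, 140°W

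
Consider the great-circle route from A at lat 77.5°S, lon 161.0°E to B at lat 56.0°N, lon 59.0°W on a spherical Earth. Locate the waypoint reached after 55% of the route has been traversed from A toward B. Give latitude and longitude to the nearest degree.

≈ lat 12°S, lon 77°W

Write both endpoints as unit vectors p₁, p₂ with components (cos φ cos λ, cos φ sin λ, sin φ).
The central angle between the endpoints is δ = arccos(p₁·p₂) ≈ 2.695 rad (154.4°).
Interpolate at f = 0.55 with slerp weights a = sin((1−f)δ)/sin δ ≈ 2.171, b = sin(fδ)/sin δ ≈ 2.308.
p = a·p₁ + b·p₂ ≈ (0.221, -0.953, -0.205); φ = arcsin(p_z) ≈ -11.85°, λ = atan2(p_y, p_x) ≈ -76.97°.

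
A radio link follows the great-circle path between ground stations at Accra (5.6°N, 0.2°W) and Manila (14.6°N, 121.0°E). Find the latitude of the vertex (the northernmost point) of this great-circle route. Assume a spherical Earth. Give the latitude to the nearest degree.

≈ 21°N

The great circle lies in the plane with unit normal n̂ = (p₁ × p₂)/|p₁ × p₂|.
Here n̂_z ≈ +0.936; the vertex latitude is φ_max = arccos|n̂_z| ≈ 20.7°.
Check via Clairaut: cos φ_max = |cos φ₁| · sin C = cos(5.6°)·sin(70.1°) ≈ 0.936, again giving ≈ 20.7°.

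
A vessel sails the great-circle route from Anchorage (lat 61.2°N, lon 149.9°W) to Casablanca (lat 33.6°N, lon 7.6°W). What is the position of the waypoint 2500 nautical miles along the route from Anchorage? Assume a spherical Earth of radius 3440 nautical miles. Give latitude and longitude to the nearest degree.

The haversine formula gives a central angle δ ≈ 1.403 rad (80.4°) between the endpoints. The total great-circle distance is δ·R ≈ 1.403 × 3440 ≈ 4825 nmi, so the target fraction is f = 2500/4825 ≈ 0.518.
Interpolate at f ≈ 0.518 with slerp weights a = sin((1−f)δ)/sin δ ≈ 0.634, b = sin(fδ)/sin δ ≈ 0.674.
p = a·p₁ + b·p₂ ≈ (0.292, -0.228, 0.929); φ = arcsin(p_z) ≈ 68.27°, λ = atan2(p_y, p_x) ≈ -37.93°.

≈ lat 68°N, lon 38°W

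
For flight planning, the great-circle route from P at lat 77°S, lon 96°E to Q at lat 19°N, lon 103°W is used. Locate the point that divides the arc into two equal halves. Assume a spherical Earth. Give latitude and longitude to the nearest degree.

The haversine formula gives a central angle δ ≈ 2.116 rad (121.2°) between the endpoints.
Interpolate at f = 1/2 with slerp weights a = sin((1−f)δ)/sin δ ≈ 1.019, b = sin(fδ)/sin δ ≈ 1.019.
p = a·p₁ + b·p₂ ≈ (-0.241, -0.711, -0.661); φ = arcsin(p_z) ≈ -41.38°, λ = atan2(p_y, p_x) ≈ -108.71°.

≈ lat 41°S, lon 109°W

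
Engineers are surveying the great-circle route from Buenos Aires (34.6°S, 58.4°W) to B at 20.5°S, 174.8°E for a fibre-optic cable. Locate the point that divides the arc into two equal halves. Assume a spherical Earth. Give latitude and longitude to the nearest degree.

≈ 49°S, 129°W

Write both endpoints as unit vectors p₁, p₂ with components (cos φ cos λ, cos φ sin λ, sin φ).
The central angle between the endpoints is δ = arccos(p₁·p₂) ≈ 1.837 rad (105.2°).
Interpolate at f = 1/2 with slerp weights a = sin((1−f)δ)/sin δ ≈ 0.824, b = sin(fδ)/sin δ ≈ 0.824.
p = a·p₁ + b·p₂ ≈ (-0.413, -0.508, -0.756); φ = arcsin(p_z) ≈ -49.13°, λ = atan2(p_y, p_x) ≈ -129.14°.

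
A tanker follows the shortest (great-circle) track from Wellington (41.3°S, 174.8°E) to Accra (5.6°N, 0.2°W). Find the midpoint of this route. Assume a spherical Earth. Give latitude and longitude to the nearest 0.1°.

≈ 65.6°S, 14.7°E

Write both endpoints as unit vectors p₁, p₂ with components (cos φ cos λ, cos φ sin λ, sin φ).
The central angle between the endpoints is δ = arccos(p₁·p₂) ≈ 2.514 rad (144.0°).
Interpolate at f = 1/2 with slerp weights a = sin((1−f)δ)/sin δ ≈ 1.619, b = sin(fδ)/sin δ ≈ 1.619.
p = a·p₁ + b·p₂ ≈ (0.400, 0.105, -0.911); φ = arcsin(p_z) ≈ -65.58°, λ = atan2(p_y, p_x) ≈ 14.66°.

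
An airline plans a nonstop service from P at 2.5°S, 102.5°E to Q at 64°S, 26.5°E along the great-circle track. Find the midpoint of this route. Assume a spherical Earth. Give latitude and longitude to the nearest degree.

The haversine formula gives a central angle δ ≈ 1.425 rad (81.7°) between the endpoints.
Interpolate at f = 1/2 with slerp weights a = sin((1−f)δ)/sin δ ≈ 0.661, b = sin(fδ)/sin δ ≈ 0.661.
p = a·p₁ + b·p₂ ≈ (0.116, 0.774, -0.623); φ = arcsin(p_z) ≈ -38.52°, λ = atan2(p_y, p_x) ≈ 81.45°.

≈ 39°S, 81°E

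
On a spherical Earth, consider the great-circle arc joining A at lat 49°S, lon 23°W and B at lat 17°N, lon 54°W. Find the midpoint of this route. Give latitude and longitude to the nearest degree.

≈ lat 17°S, lon 41°W

Convert each endpoint to a unit vector on the sphere (x = cos φ cos λ, y = cos φ sin λ, z = sin φ).
The central angle between the endpoints is δ = arccos(p₁·p₂) ≈ 1.248 rad (71.5°).
Interpolate at f = 1/2 with slerp weights a = sin((1−f)δ)/sin δ ≈ 0.616, b = sin(fδ)/sin δ ≈ 0.616.
p = a·p₁ + b·p₂ ≈ (0.718, -0.635, -0.285); φ = arcsin(p_z) ≈ -16.55°, λ = atan2(p_y, p_x) ≈ -41.46°.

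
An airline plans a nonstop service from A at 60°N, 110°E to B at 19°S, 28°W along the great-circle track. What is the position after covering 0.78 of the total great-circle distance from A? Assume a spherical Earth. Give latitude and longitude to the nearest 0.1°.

From cos δ = sin φ₁ sin φ₂ + cos φ₁ cos φ₂ cos Δλ, the central angle is δ ≈ 2.257 rad (129.3°).
Interpolate at f = 0.78 with slerp weights a = sin((1−f)δ)/sin δ ≈ 0.615, b = sin(fδ)/sin δ ≈ 1.269.
p = a·p₁ + b·p₂ ≈ (0.954, -0.274, 0.120); φ = arcsin(p_z) ≈ 6.88°, λ = atan2(p_y, p_x) ≈ -16.03°.

≈ 6.9°N, 16.0°W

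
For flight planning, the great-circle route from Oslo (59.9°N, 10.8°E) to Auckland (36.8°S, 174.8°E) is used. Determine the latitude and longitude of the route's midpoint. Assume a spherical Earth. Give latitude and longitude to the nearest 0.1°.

Convert each endpoint to a unit vector on the sphere (x = cos φ cos λ, y = cos φ sin λ, z = sin φ).
The central angle between the endpoints is δ = arccos(p₁·p₂) ≈ 2.700 rad (154.7°).
Interpolate at f = 1/2 with slerp weights a = sin((1−f)δ)/sin δ ≈ 2.285, b = sin(fδ)/sin δ ≈ 2.285.
p = a·p₁ + b·p₂ ≈ (-0.697, 0.381, 0.608); φ = arcsin(p_z) ≈ 37.46°, λ = atan2(p_y, p_x) ≈ 151.35°.

≈ 37.5°N, 151.3°E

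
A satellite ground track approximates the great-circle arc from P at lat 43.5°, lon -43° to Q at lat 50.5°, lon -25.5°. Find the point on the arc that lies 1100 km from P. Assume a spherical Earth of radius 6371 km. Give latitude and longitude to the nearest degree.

From cos δ = sin φ₁ sin φ₂ + cos φ₁ cos φ₂ cos Δλ, the central angle is δ ≈ 0.241 rad (13.8°). The total great-circle distance is δ·R ≈ 0.241 × 6371 ≈ 1533 km, so the target fraction is f = 1100/1533 ≈ 0.718.
Interpolate at f ≈ 0.718 with slerp weights a = sin((1−f)δ)/sin δ ≈ 0.285, b = sin(fδ)/sin δ ≈ 0.721.
p = a·p₁ + b·p₂ ≈ (0.565, -0.338, 0.752); φ = arcsin(p_z) ≈ 48.80°, λ = atan2(p_y, p_x) ≈ -30.92°.

≈ lat 49°, lon -31°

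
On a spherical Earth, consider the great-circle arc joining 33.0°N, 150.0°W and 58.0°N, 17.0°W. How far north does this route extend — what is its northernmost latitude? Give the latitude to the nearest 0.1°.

≈ 70.8°N

The great circle lies in the plane with unit normal n̂ = (p₁ × p₂)/|p₁ × p₂|.
Here n̂_z ≈ +0.329; the vertex latitude is φ_max = arccos|n̂_z| ≈ 70.8°.
Check via Clairaut: cos φ_max = |cos φ₁| · sin C = cos(33.0°)·sin(23.1°) ≈ 0.329, again giving ≈ 70.8°.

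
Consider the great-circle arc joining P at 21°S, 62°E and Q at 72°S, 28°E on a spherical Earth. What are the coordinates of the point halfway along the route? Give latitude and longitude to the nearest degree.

≈ 47°S, 54°E

Write both endpoints as unit vectors p₁, p₂ with components (cos φ cos λ, cos φ sin λ, sin φ).
The central angle between the endpoints is δ = arccos(p₁·p₂) ≈ 0.952 rad (54.5°).
Interpolate at f = 1/2 with slerp weights a = sin((1−f)δ)/sin δ ≈ 0.563, b = sin(fδ)/sin δ ≈ 0.563.
p = a·p₁ + b·p₂ ≈ (0.400, 0.545, -0.737); φ = arcsin(p_z) ≈ -47.44°, λ = atan2(p_y, p_x) ≈ 53.74°.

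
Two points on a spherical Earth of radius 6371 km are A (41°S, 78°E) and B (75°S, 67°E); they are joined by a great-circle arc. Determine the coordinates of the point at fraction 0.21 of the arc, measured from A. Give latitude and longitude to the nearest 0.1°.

≈ (48.2°S, 77.1°E)

Convert each endpoint to a unit vector on the sphere (x = cos φ cos λ, y = cos φ sin λ, z = sin φ).
The central angle between the endpoints is δ = arccos(p₁·p₂) ≈ 0.600 rad (34.4°).
Interpolate at f = 0.21 with slerp weights a = sin((1−f)δ)/sin δ ≈ 0.808, b = sin(fδ)/sin δ ≈ 0.223.
p = a·p₁ + b·p₂ ≈ (0.149, 0.650, -0.745); φ = arcsin(p_z) ≈ -48.19°, λ = atan2(p_y, p_x) ≈ 77.06°.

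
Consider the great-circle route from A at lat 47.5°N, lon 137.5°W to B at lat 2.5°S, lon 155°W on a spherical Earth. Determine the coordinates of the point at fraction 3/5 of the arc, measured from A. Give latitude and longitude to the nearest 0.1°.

From cos δ = sin φ₁ sin φ₂ + cos φ₁ cos φ₂ cos Δλ, the central angle is δ ≈ 0.913 rad (52.3°).
Interpolate at f = 3/5 with slerp weights a = sin((1−f)δ)/sin δ ≈ 0.451, b = sin(fδ)/sin δ ≈ 0.658.
p = a·p₁ + b·p₂ ≈ (-0.821, -0.484, 0.304); φ = arcsin(p_z) ≈ 17.70°, λ = atan2(p_y, p_x) ≈ -149.48°.

≈ lat 17.7°N, lon 149.5°W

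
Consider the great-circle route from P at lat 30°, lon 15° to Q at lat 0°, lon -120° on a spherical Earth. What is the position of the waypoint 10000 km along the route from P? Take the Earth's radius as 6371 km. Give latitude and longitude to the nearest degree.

≈ lat 23°, lon -89°

Write both endpoints as unit vectors p₁, p₂ with components (cos φ cos λ, cos φ sin λ, sin φ).
The central angle between the endpoints is δ = arccos(p₁·p₂) ≈ 2.230 rad (127.8°). The total great-circle distance is δ·R ≈ 2.230 × 6371 ≈ 14206 km, so the target fraction is f = 10000/14206 ≈ 0.704.
Interpolate at f ≈ 0.704 with slerp weights a = sin((1−f)δ)/sin δ ≈ 0.776, b = sin(fδ)/sin δ ≈ 1.265.
p = a·p₁ + b·p₂ ≈ (0.016, -0.922, 0.388); φ = arcsin(p_z) ≈ 22.82°, λ = atan2(p_y, p_x) ≈ -88.97°.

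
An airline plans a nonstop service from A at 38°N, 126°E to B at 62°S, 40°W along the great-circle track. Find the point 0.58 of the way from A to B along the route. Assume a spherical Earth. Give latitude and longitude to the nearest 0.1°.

≈ 49.1°S, 102.2°E

Convert each endpoint to a unit vector on the sphere (x = cos φ cos λ, y = cos φ sin λ, z = sin φ).
The central angle between the endpoints is δ = arccos(p₁·p₂) ≈ 2.696 rad (154.5°).
Interpolate at f = 0.58 with slerp weights a = sin((1−f)δ)/sin δ ≈ 2.103, b = sin(fδ)/sin δ ≈ 2.322.
p = a·p₁ + b·p₂ ≈ (-0.139, 0.640, -0.756); φ = arcsin(p_z) ≈ -49.10°, λ = atan2(p_y, p_x) ≈ 102.24°.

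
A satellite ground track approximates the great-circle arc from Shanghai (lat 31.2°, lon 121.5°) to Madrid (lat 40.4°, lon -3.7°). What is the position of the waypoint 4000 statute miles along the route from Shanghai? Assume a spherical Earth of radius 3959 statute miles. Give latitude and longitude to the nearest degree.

Write both endpoints as unit vectors p₁, p₂ with components (cos φ cos λ, cos φ sin λ, sin φ).
The central angle between the endpoints is δ = arccos(p₁·p₂) ≈ 1.611 rad (92.3°). The total great-circle distance is δ·R ≈ 1.611 × 3959 ≈ 6376 mi, so the target fraction is f = 4000/6376 ≈ 0.627.
Interpolate at f ≈ 0.627 with slerp weights a = sin((1−f)δ)/sin δ ≈ 0.565, b = sin(fδ)/sin δ ≈ 0.848.
p = a·p₁ + b·p₂ ≈ (0.392, 0.371, 0.842); φ = arcsin(p_z) ≈ 57.38°, λ = atan2(p_y, p_x) ≈ 43.42°.

≈ lat 57°, lon 43°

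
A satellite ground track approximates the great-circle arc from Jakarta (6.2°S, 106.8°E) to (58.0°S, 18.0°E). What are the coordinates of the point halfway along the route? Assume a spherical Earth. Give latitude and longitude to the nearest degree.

The haversine formula gives a central angle δ ≈ 1.468 rad (84.1°) between the endpoints.
Interpolate at f = 1/2 with slerp weights a = sin((1−f)δ)/sin δ ≈ 0.673, b = sin(fδ)/sin δ ≈ 0.673.
p = a·p₁ + b·p₂ ≈ (0.146, 0.751, -0.644); φ = arcsin(p_z) ≈ -40.08°, λ = atan2(p_y, p_x) ≈ 79.01°.

≈ (40°S, 79°E)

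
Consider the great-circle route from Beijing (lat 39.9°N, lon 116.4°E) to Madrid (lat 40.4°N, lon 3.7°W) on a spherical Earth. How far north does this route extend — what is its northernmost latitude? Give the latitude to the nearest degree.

The great circle lies in the plane with unit normal n̂ = (p₁ × p₂)/|p₁ × p₂|.
Here n̂_z ≈ -0.509; the vertex latitude is φ_max = arccos|n̂_z| ≈ 59.4°.
Check via Clairaut: cos φ_max = |cos φ₁| · sin C = cos(39.9°)·sin(41.6°) ≈ 0.509, again giving ≈ 59.4°.

≈ 59°N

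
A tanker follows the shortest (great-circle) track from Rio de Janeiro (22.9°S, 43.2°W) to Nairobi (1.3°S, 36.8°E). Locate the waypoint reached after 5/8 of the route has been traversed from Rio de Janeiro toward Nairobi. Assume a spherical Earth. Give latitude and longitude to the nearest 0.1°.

≈ 12.5°S, 8.6°E

The haversine formula gives a central angle δ ≈ 1.401 rad (80.3°) between the endpoints.
Interpolate at f = 5/8 with slerp weights a = sin((1−f)δ)/sin δ ≈ 0.509, b = sin(fδ)/sin δ ≈ 0.779.
p = a·p₁ + b·p₂ ≈ (0.966, 0.146, -0.216); φ = arcsin(p_z) ≈ -12.46°, λ = atan2(p_y, p_x) ≈ 8.58°.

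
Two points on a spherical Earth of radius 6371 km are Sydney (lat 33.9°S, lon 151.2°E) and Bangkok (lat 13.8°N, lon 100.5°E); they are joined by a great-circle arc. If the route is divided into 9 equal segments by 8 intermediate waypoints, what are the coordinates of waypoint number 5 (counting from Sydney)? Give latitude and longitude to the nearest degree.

≈ lat 8°S, lon 121°E

Convert each endpoint to a unit vector on the sphere (x = cos φ cos λ, y = cos φ sin λ, z = sin φ).
The central angle between the endpoints is δ = arccos(p₁·p₂) ≈ 1.184 rad (67.8°).
Interpolate at f = 5/9 with slerp weights a = sin((1−f)δ)/sin δ ≈ 0.542, b = sin(fδ)/sin δ ≈ 0.660.
p = a·p₁ + b·p₂ ≈ (-0.511, 0.847, -0.145); φ = arcsin(p_z) ≈ -8.34°, λ = atan2(p_y, p_x) ≈ 121.11°.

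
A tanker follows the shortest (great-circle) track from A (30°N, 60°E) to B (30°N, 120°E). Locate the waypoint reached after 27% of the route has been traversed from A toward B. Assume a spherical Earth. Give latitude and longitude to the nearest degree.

The haversine formula gives a central angle δ ≈ 0.896 rad (51.3°) between the endpoints.
Interpolate at f = 0.27 with slerp weights a = sin((1−f)δ)/sin δ ≈ 0.779, b = sin(fδ)/sin δ ≈ 0.307.
p = a·p₁ + b·p₂ ≈ (0.205, 0.814, 0.543); φ = arcsin(p_z) ≈ 32.89°, λ = atan2(p_y, p_x) ≈ 75.90°.

≈ (33°N, 76°E)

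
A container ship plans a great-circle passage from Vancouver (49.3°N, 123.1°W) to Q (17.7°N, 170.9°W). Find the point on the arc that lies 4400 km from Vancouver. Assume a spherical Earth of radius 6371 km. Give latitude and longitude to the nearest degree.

≈ (25°N, 164°W)

Write both endpoints as unit vectors p₁, p₂ with components (cos φ cos λ, cos φ sin λ, sin φ).
The central angle between the endpoints is δ = arccos(p₁·p₂) ≈ 0.866 rad (49.6°). The total great-circle distance is δ·R ≈ 0.866 × 6371 ≈ 5518 km, so the target fraction is f = 4400/5518 ≈ 0.797.
Interpolate at f ≈ 0.797 with slerp weights a = sin((1−f)δ)/sin δ ≈ 0.229, b = sin(fδ)/sin δ ≈ 0.836.
p = a·p₁ + b·p₂ ≈ (-0.868, -0.251, 0.428); φ = arcsin(p_z) ≈ 25.34°, λ = atan2(p_y, p_x) ≈ -163.86°.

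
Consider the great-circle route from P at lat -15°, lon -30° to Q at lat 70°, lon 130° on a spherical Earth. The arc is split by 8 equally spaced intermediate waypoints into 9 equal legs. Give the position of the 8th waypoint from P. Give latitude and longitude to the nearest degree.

From cos δ = sin φ₁ sin φ₂ + cos φ₁ cos φ₂ cos Δλ, the central angle is δ ≈ 2.158 rad (123.6°).
Interpolate at f = 8/9 with slerp weights a = sin((1−f)δ)/sin δ ≈ 0.285, b = sin(fδ)/sin δ ≈ 1.129.
p = a·p₁ + b·p₂ ≈ (-0.010, 0.158, 0.987); φ = arcsin(p_z) ≈ 80.88°, λ = atan2(p_y, p_x) ≈ 93.53°.

≈ lat 81°, lon 94°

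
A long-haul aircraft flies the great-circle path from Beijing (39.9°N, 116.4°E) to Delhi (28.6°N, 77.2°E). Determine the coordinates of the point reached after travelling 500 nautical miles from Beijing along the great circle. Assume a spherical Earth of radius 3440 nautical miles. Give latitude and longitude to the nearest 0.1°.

Write both endpoints as unit vectors p₁, p₂ with components (cos φ cos λ, cos φ sin λ, sin φ).
The central angle between the endpoints is δ = arccos(p₁·p₂) ≈ 0.593 rad (34.0°). The total great-circle distance is δ·R ≈ 0.593 × 3440 ≈ 2041 nmi, so the target fraction is f = 500/2041 ≈ 0.245.
Interpolate at f ≈ 0.245 with slerp weights a = sin((1−f)δ)/sin δ ≈ 0.775, b = sin(fδ)/sin δ ≈ 0.259.
p = a·p₁ + b·p₂ ≈ (-0.214, 0.754, 0.621); φ = arcsin(p_z) ≈ 38.38°, λ = atan2(p_y, p_x) ≈ 105.83°.

≈ 38.4°N, 105.8°E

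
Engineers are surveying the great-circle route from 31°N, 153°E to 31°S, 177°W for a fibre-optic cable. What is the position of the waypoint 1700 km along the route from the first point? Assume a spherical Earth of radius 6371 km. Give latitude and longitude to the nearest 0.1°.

≈ 17.2°N, 160.3°E

Write both endpoints as unit vectors p₁, p₂ with components (cos φ cos λ, cos φ sin λ, sin φ).
The central angle between the endpoints is δ = arccos(p₁·p₂) ≈ 1.191 rad (68.2°). The total great-circle distance is δ·R ≈ 1.191 × 6371 ≈ 7586 km, so the target fraction is f = 1700/7586 ≈ 0.224.
Interpolate at f ≈ 0.224 with slerp weights a = sin((1−f)δ)/sin δ ≈ 0.859, b = sin(fδ)/sin δ ≈ 0.284.
p = a·p₁ + b·p₂ ≈ (-0.899, 0.322, 0.296); φ = arcsin(p_z) ≈ 17.24°, λ = atan2(p_y, p_x) ≈ 160.32°.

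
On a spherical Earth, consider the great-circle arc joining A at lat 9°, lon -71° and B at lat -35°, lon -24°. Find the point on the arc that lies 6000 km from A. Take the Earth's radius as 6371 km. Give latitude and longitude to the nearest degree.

Convert each endpoint to a unit vector on the sphere (x = cos φ cos λ, y = cos φ sin λ, z = sin φ).
The central angle between the endpoints is δ = arccos(p₁·p₂) ≈ 1.090 rad (62.5°). The total great-circle distance is δ·R ≈ 1.090 × 6371 ≈ 6947 km, so the target fraction is f = 6000/6947 ≈ 0.864.
Interpolate at f ≈ 0.864 with slerp weights a = sin((1−f)δ)/sin δ ≈ 0.167, b = sin(fδ)/sin δ ≈ 0.912.
p = a·p₁ + b·p₂ ≈ (0.736, -0.460, -0.497); φ = arcsin(p_z) ≈ -29.79°, λ = atan2(p_y, p_x) ≈ -31.99°.

≈ lat -30°, lon -32°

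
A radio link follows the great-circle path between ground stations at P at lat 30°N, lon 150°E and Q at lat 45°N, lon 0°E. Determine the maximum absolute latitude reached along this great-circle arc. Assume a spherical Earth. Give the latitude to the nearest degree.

The great circle lies in the plane with unit normal n̂ = (p₁ × p₂)/|p₁ × p₂|.
Here n̂_z ≈ -0.311; the vertex latitude is φ_max = arccos|n̂_z| ≈ 71.9°.

≈ 72°N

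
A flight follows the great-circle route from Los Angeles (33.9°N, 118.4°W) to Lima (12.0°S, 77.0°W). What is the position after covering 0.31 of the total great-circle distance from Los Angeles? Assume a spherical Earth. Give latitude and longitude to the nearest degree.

≈ (20°N, 104°W)

The haversine formula gives a central angle δ ≈ 1.055 rad (60.5°) between the endpoints.
Interpolate at f = 0.31 with slerp weights a = sin((1−f)δ)/sin δ ≈ 0.765, b = sin(fδ)/sin δ ≈ 0.369.
p = a·p₁ + b·p₂ ≈ (-0.221, -0.910, 0.350); φ = arcsin(p_z) ≈ 20.48°, λ = atan2(p_y, p_x) ≈ -103.63°.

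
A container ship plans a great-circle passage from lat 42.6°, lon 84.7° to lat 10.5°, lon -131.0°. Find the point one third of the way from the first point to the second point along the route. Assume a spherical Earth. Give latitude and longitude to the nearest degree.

Write both endpoints as unit vectors p₁, p₂ with components (cos φ cos λ, cos φ sin λ, sin φ).
The central angle between the endpoints is δ = arccos(p₁·p₂) ≈ 2.054 rad (117.7°).
Interpolate at f = 1/3 with slerp weights a = sin((1−f)δ)/sin δ ≈ 1.106, b = sin(fδ)/sin δ ≈ 0.714.
p = a·p₁ + b·p₂ ≈ (-0.385, 0.281, 0.879); φ = arcsin(p_z) ≈ 61.51°, λ = atan2(p_y, p_x) ≈ 143.90°.

≈ lat 62°, lon 144°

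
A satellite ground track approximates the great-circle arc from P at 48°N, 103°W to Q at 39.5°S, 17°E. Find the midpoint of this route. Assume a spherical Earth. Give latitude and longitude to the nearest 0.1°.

≈ 8.4°N, 36.0°W

The haversine formula gives a central angle δ ≈ 2.390 rad (137.0°) between the endpoints.
Interpolate at f = 1/2 with slerp weights a = sin((1−f)δ)/sin δ ≈ 1.363, b = sin(fδ)/sin δ ≈ 1.363.
p = a·p₁ + b·p₂ ≈ (0.801, -0.581, 0.146); φ = arcsin(p_z) ≈ 8.39°, λ = atan2(p_y, p_x) ≈ -35.98°.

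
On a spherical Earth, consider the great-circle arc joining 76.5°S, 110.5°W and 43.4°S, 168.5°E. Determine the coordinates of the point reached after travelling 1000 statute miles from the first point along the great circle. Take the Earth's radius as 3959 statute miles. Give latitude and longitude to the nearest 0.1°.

≈ 71.0°S, 160.5°W

The haversine formula gives a central angle δ ≈ 0.803 rad (46.0°) between the endpoints. The total great-circle distance is δ·R ≈ 0.803 × 3959 ≈ 3179 mi, so the target fraction is f = 1000/3179 ≈ 0.315.
Interpolate at f ≈ 0.315 with slerp weights a = sin((1−f)δ)/sin δ ≈ 0.727, b = sin(fδ)/sin δ ≈ 0.347.
p = a·p₁ + b·p₂ ≈ (-0.307, -0.109, -0.946); φ = arcsin(p_z) ≈ -71.01°, λ = atan2(p_y, p_x) ≈ -160.50°.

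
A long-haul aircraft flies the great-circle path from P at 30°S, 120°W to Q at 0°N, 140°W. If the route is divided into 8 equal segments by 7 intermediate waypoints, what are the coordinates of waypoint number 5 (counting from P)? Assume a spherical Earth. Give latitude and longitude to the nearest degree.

Convert each endpoint to a unit vector on the sphere (x = cos φ cos λ, y = cos φ sin λ, z = sin φ).
The central angle between the endpoints is δ = arccos(p₁·p₂) ≈ 0.620 rad (35.5°).
Interpolate at f = 5/8 with slerp weights a = sin((1−f)δ)/sin δ ≈ 0.397, b = sin(fδ)/sin δ ≈ 0.650.
p = a·p₁ + b·p₂ ≈ (-0.670, -0.715, -0.198); φ = arcsin(p_z) ≈ -11.44°, λ = atan2(p_y, p_x) ≈ -133.12°.

≈ 11°S, 133°W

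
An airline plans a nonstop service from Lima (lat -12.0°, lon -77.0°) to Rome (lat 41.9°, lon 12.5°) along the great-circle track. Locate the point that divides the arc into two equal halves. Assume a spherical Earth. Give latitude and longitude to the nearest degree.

≈ lat 20°, lon -40°

Write both endpoints as unit vectors p₁, p₂ with components (cos φ cos λ, cos φ sin λ, sin φ).
The central angle between the endpoints is δ = arccos(p₁·p₂) ≈ 1.704 rad (97.6°).
Interpolate at f = 1/2 with slerp weights a = sin((1−f)δ)/sin δ ≈ 0.759, b = sin(fδ)/sin δ ≈ 0.759.
p = a·p₁ + b·p₂ ≈ (0.719, -0.601, 0.349); φ = arcsin(p_z) ≈ 20.44°, λ = atan2(p_y, p_x) ≈ -39.91°.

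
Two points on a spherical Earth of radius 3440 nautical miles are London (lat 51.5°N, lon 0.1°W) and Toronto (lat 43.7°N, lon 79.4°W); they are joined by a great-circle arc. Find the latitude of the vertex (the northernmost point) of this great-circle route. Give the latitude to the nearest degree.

≈ 56°N

The great circle lies in the plane with unit normal n̂ = (p₁ × p₂)/|p₁ × p₂|.
Here n̂_z ≈ -0.566; the vertex latitude is φ_max = arccos|n̂_z| ≈ 55.5°.
Check via Clairaut: cos φ_max = |cos φ₁| · sin C = cos(51.5°)·sin(65.4°) ≈ 0.566, again giving ≈ 55.5°.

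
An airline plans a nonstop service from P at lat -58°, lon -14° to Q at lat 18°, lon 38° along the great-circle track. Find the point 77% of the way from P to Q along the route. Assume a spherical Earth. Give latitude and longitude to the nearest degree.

Convert each endpoint to a unit vector on the sphere (x = cos φ cos λ, y = cos φ sin λ, z = sin φ).
The central angle between the endpoints is δ = arccos(p₁·p₂) ≈ 1.523 rad (87.2°).
Interpolate at f = 0.77 with slerp weights a = sin((1−f)δ)/sin δ ≈ 0.343, b = sin(fδ)/sin δ ≈ 0.923.
p = a·p₁ + b·p₂ ≈ (0.868, 0.496, -0.006); φ = arcsin(p_z) ≈ -0.35°, λ = atan2(p_y, p_x) ≈ 29.75°.

≈ lat 0°, lon 30°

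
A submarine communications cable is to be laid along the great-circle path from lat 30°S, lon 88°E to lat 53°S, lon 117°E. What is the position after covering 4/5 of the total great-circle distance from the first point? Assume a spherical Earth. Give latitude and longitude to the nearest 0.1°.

≈ lat 49.1°S, lon 109.3°E

Convert each endpoint to a unit vector on the sphere (x = cos φ cos λ, y = cos φ sin λ, z = sin φ).
The central angle between the endpoints is δ = arccos(p₁·p₂) ≈ 0.545 rad (31.2°).
Interpolate at f = 4/5 with slerp weights a = sin((1−f)δ)/sin δ ≈ 0.210, b = sin(fδ)/sin δ ≈ 0.815.
p = a·p₁ + b·p₂ ≈ (-0.216, 0.618, -0.756); φ = arcsin(p_z) ≈ -49.07°, λ = atan2(p_y, p_x) ≈ 109.27°.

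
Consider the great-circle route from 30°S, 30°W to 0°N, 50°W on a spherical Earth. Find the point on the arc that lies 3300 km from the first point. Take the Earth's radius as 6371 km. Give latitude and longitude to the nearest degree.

The haversine formula gives a central angle δ ≈ 0.620 rad (35.5°) between the endpoints. The total great-circle distance is δ·R ≈ 0.620 × 6371 ≈ 3951 km, so the target fraction is f = 3300/3951 ≈ 0.835.
Interpolate at f ≈ 0.835 with slerp weights a = sin((1−f)δ)/sin δ ≈ 0.175, b = sin(fδ)/sin δ ≈ 0.852.
p = a·p₁ + b·p₂ ≈ (0.679, -0.729, -0.088); φ = arcsin(p_z) ≈ -5.03°, λ = atan2(p_y, p_x) ≈ -47.01°.

≈ 5°S, 47°W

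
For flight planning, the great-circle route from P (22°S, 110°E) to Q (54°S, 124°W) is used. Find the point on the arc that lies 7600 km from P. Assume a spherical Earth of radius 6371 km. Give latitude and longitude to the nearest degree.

≈ (64°S, 165°W)

Convert each endpoint to a unit vector on the sphere (x = cos φ cos λ, y = cos φ sin λ, z = sin φ).
The central angle between the endpoints is δ = arccos(p₁·p₂) ≈ 1.588 rad (91.0°). The total great-circle distance is δ·R ≈ 1.588 × 6371 ≈ 10118 km, so the target fraction is f = 7600/10118 ≈ 0.751.
Interpolate at f ≈ 0.751 with slerp weights a = sin((1−f)δ)/sin δ ≈ 0.385, b = sin(fδ)/sin δ ≈ 0.930.
p = a·p₁ + b·p₂ ≈ (-0.428, -0.118, -0.896); φ = arcsin(p_z) ≈ -63.67°, λ = atan2(p_y, p_x) ≈ -164.63°.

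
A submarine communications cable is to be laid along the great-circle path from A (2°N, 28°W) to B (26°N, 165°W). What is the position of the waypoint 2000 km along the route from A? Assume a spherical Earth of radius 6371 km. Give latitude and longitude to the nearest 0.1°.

From cos δ = sin φ₁ sin φ₂ + cos φ₁ cos φ₂ cos Δλ, the central angle is δ ≈ 2.267 rad (129.9°). The total great-circle distance is δ·R ≈ 2.267 × 6371 ≈ 14446 km, so the target fraction is f = 2000/14446 ≈ 0.138.
Interpolate at f ≈ 0.138 with slerp weights a = sin((1−f)δ)/sin δ ≈ 1.209, b = sin(fδ)/sin δ ≈ 0.403.
p = a·p₁ + b·p₂ ≈ (0.718, -0.661, 0.219); φ = arcsin(p_z) ≈ 12.63°, λ = atan2(p_y, p_x) ≈ -42.65°.

≈ (12.6°N, 42.6°W)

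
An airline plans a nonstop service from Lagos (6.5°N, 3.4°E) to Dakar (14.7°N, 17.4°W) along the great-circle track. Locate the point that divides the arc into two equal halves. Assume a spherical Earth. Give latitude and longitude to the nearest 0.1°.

Write both endpoints as unit vectors p₁, p₂ with components (cos φ cos λ, cos φ sin λ, sin φ).
The central angle between the endpoints is δ = arccos(p₁·p₂) ≈ 0.384 rad (22.0°).
Interpolate at f = 1/2 with slerp weights a = sin((1−f)δ)/sin δ ≈ 0.509, b = sin(fδ)/sin δ ≈ 0.509.
p = a·p₁ + b·p₂ ≈ (0.975, -0.117, 0.187); φ = arcsin(p_z) ≈ 10.77°, λ = atan2(p_y, p_x) ≈ -6.86°.

≈ 10.8°N, 6.9°W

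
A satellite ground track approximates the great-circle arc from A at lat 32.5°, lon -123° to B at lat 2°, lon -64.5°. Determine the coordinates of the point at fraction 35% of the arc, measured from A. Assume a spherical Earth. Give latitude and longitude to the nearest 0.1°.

Write both endpoints as unit vectors p₁, p₂ with components (cos φ cos λ, cos φ sin λ, sin φ).
The central angle between the endpoints is δ = arccos(p₁·p₂) ≈ 1.094 rad (62.7°).
Interpolate at f = 0.35 with slerp weights a = sin((1−f)δ)/sin δ ≈ 0.735, b = sin(fδ)/sin δ ≈ 0.420.
p = a·p₁ + b·p₂ ≈ (-0.157, -0.899, 0.409); φ = arcsin(p_z) ≈ 24.16°, λ = atan2(p_y, p_x) ≈ -99.88°.

≈ lat 24.2°, lon -99.9°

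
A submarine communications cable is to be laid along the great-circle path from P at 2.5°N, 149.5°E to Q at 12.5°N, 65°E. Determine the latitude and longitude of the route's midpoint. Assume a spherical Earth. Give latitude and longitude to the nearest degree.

The haversine formula gives a central angle δ ≈ 1.468 rad (84.1°) between the endpoints.
Interpolate at f = 1/2 with slerp weights a = sin((1−f)δ)/sin δ ≈ 0.673, b = sin(fδ)/sin δ ≈ 0.673.
p = a·p₁ + b·p₂ ≈ (-0.302, 0.937, 0.175); φ = arcsin(p_z) ≈ 10.08°, λ = atan2(p_y, p_x) ≈ 107.85°.

≈ 10°N, 108°E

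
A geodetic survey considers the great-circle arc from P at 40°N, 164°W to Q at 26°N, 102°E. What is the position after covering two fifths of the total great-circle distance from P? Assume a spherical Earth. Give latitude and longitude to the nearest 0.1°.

≈ 44.8°N, 154.6°E

Write both endpoints as unit vectors p₁, p₂ with components (cos φ cos λ, cos φ sin λ, sin φ).
The central angle between the endpoints is δ = arccos(p₁·p₂) ≈ 1.335 rad (76.5°).
Interpolate at f = 2/5 with slerp weights a = sin((1−f)δ)/sin δ ≈ 0.738, b = sin(fδ)/sin δ ≈ 0.523.
p = a·p₁ + b·p₂ ≈ (-0.642, 0.304, 0.704); φ = arcsin(p_z) ≈ 44.76°, λ = atan2(p_y, p_x) ≈ 154.63°.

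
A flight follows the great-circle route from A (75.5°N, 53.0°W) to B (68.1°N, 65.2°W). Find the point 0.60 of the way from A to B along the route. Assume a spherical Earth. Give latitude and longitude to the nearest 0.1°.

The haversine formula gives a central angle δ ≈ 0.145 rad (8.3°) between the endpoints.
Interpolate at f = 0.60 with slerp weights a = sin((1−f)δ)/sin δ ≈ 0.401, b = sin(fδ)/sin δ ≈ 0.601.
p = a·p₁ + b·p₂ ≈ (0.155, -0.284, 0.946); φ = arcsin(p_z) ≈ 71.15°, λ = atan2(p_y, p_x) ≈ -61.43°.

≈ (71.1°N, 61.4°W)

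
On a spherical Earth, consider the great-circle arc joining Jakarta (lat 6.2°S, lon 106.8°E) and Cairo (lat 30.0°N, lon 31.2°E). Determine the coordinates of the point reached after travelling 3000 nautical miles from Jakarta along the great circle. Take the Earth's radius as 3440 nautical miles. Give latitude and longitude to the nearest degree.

Convert each endpoint to a unit vector on the sphere (x = cos φ cos λ, y = cos φ sin λ, z = sin φ).
The central angle between the endpoints is δ = arccos(p₁·p₂) ≈ 1.410 rad (80.8°). The total great-circle distance is δ·R ≈ 1.410 × 3440 ≈ 4850 nmi, so the target fraction is f = 3000/4850 ≈ 0.619.
Interpolate at f ≈ 0.619 with slerp weights a = sin((1−f)δ)/sin δ ≈ 0.519, b = sin(fδ)/sin δ ≈ 0.776.
p = a·p₁ + b·p₂ ≈ (0.425, 0.842, 0.332); φ = arcsin(p_z) ≈ 19.38°, λ = atan2(p_y, p_x) ≈ 63.19°.

≈ lat 19°N, lon 63°E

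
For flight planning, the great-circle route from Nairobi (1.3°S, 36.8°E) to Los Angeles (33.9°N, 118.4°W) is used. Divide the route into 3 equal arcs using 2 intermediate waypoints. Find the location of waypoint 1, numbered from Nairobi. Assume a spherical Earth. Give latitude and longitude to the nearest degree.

≈ 37°N, 7°E

Write both endpoints as unit vectors p₁, p₂ with components (cos φ cos λ, cos φ sin λ, sin φ).
The central angle between the endpoints is δ = arccos(p₁·p₂) ≈ 2.443 rad (140.0°).
Interpolate at f = 1/3 with slerp weights a = sin((1−f)δ)/sin δ ≈ 1.553, b = sin(fδ)/sin δ ≈ 1.131.
p = a·p₁ + b·p₂ ≈ (0.796, 0.104, 0.596); φ = arcsin(p_z) ≈ 36.57°, λ = atan2(p_y, p_x) ≈ 7.44°.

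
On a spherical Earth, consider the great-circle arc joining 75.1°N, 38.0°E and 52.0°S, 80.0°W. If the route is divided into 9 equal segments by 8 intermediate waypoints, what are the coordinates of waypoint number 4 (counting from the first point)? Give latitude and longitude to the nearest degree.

≈ 26°N, 53°W

Write both endpoints as unit vectors p₁, p₂ with components (cos φ cos λ, cos φ sin λ, sin φ).
The central angle between the endpoints is δ = arccos(p₁·p₂) ≈ 2.560 rad (146.7°).
Interpolate at f = 4/9 with slerp weights a = sin((1−f)δ)/sin δ ≈ 1.802, b = sin(fδ)/sin δ ≈ 1.654.
p = a·p₁ + b·p₂ ≈ (0.542, -0.717, 0.438); φ = arcsin(p_z) ≈ 25.97°, λ = atan2(p_y, p_x) ≈ -52.94°.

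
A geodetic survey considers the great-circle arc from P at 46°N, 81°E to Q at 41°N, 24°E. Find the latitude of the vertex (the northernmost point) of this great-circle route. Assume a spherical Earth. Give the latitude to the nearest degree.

The great circle lies in the plane with unit normal n̂ = (p₁ × p₂)/|p₁ × p₂|.
Here n̂_z ≈ -0.673; the vertex latitude is φ_max = arccos|n̂_z| ≈ 47.7°.

≈ 48°N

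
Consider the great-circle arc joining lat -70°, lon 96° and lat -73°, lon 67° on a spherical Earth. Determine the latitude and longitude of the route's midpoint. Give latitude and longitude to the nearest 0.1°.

≈ lat -72.0°, lon 82.7°

From cos δ = sin φ₁ sin φ₂ + cos φ₁ cos φ₂ cos Δλ, the central angle is δ ≈ 0.167 rad (9.6°).
Interpolate at f = 1/2 with slerp weights a = sin((1−f)δ)/sin δ ≈ 0.502, b = sin(fδ)/sin δ ≈ 0.502.
p = a·p₁ + b·p₂ ≈ (0.039, 0.306, -0.951); φ = arcsin(p_z) ≈ -72.05°, λ = atan2(p_y, p_x) ≈ 82.66°.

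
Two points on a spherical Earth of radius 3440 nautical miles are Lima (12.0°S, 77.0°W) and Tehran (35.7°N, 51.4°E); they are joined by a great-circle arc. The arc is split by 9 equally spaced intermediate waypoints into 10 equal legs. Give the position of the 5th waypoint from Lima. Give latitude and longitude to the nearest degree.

≈ 25°N, 24°W

The haversine formula gives a central angle δ ≈ 2.233 rad (127.9°) between the endpoints.
Interpolate at f = 5/10 with slerp weights a = sin((1−f)δ)/sin δ ≈ 1.139, b = sin(fδ)/sin δ ≈ 1.139.
p = a·p₁ + b·p₂ ≈ (0.828, -0.363, 0.428); φ = arcsin(p_z) ≈ 25.34°, λ = atan2(p_y, p_x) ≈ -23.66°.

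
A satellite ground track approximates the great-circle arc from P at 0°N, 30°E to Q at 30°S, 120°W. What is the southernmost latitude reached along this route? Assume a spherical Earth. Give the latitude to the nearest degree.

≈ 49°S

The great circle lies in the plane with unit normal n̂ = (p₁ × p₂)/|p₁ × p₂|.
Here n̂_z ≈ -0.655; the vertex latitude is φ_max = arccos|n̂_z| ≈ 49.1°.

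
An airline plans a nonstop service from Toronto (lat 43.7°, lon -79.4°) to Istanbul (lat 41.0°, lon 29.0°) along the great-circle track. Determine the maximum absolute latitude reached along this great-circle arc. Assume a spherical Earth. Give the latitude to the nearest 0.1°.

≈ 57.4°

The great circle lies in the plane with unit normal n̂ = (p₁ × p₂)/|p₁ × p₂|.
Here n̂_z ≈ +0.539; the vertex latitude is φ_max = arccos|n̂_z| ≈ 57.4°.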